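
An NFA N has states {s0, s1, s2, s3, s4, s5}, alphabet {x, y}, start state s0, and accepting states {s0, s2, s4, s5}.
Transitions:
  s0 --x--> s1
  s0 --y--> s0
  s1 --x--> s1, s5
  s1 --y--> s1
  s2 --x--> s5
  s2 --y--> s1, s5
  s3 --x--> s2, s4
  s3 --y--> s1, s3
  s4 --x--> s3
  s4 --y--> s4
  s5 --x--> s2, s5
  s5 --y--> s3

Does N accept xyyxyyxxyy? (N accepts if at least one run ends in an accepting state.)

Start: {s0}
read x: {s1}
read y: {s1}
read y: {s1}
read x: {s1, s5}
read y: {s1, s3}
read y: {s1, s3}
read x: {s1, s2, s4, s5}
read x: {s1, s2, s3, s5}
read y: {s1, s3, s5}
read y: {s1, s3}
Reachable ∩ accepting = {} — empty.

rejected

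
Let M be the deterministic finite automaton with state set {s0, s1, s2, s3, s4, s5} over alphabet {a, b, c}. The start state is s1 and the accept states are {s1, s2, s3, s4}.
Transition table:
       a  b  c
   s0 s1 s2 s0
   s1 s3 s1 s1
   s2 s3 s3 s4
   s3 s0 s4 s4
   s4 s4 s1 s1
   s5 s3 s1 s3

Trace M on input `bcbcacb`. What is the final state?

s1 --b--> s1
s1 --c--> s1
s1 --b--> s1
s1 --c--> s1
s1 --a--> s3
s3 --c--> s4
s4 --b--> s1

s1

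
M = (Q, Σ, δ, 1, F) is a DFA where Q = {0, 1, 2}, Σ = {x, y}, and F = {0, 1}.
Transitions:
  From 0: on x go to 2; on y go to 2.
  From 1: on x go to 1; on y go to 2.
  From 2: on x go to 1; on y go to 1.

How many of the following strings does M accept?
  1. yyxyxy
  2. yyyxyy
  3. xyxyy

yyxyxy: rejected
yyyxyy: accepted
xyxyy: accepted

2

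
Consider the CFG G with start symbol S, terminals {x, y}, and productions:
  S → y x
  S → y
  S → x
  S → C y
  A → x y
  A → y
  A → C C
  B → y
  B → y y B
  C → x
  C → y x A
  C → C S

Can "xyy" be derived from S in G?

yes

S ⇒ Cy ⇒ CSy ⇒ xSy ⇒ xyy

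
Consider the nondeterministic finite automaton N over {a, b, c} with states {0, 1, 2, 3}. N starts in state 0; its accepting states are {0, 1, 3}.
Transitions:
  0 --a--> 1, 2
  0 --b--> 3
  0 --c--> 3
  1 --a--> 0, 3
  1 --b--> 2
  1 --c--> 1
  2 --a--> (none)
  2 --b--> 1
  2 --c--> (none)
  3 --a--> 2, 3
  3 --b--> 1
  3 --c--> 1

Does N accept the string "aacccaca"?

accepted

Start: {0}
read a: {1, 2}
read a: {0, 3}
read c: {1, 3}
read c: {1}
read c: {1}
read a: {0, 3}
read c: {1, 3}
read a: {0, 2, 3}
Reachable ∩ accepting = {0, 3} — nonempty.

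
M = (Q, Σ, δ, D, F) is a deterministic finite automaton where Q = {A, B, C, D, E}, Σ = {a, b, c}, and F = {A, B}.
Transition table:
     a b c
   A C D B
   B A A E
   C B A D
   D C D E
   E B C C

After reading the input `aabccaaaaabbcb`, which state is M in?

D --a--> C
C --a--> B
B --b--> A
A --c--> B
B --c--> E
E --a--> B
B --a--> A
A --a--> C
C --a--> B
B --a--> A
A --b--> D
D --b--> D
D --c--> E
E --b--> C

C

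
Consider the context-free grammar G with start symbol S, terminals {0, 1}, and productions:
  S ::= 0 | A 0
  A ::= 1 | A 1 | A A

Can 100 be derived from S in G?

no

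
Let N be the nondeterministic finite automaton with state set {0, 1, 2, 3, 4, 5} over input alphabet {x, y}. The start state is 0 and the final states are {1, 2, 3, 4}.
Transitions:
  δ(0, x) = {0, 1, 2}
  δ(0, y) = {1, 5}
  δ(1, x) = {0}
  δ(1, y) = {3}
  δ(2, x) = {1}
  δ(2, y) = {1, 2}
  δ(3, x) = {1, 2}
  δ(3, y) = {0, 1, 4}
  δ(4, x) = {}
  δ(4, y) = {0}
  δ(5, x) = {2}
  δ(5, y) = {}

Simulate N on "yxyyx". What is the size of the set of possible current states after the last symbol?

Start: {0}
read y: {1, 5}
read x: {0, 2}
read y: {1, 2, 5}
read y: {1, 2, 3}
read x: {0, 1, 2}
Final reachable set {0, 1, 2} has 3 states.

3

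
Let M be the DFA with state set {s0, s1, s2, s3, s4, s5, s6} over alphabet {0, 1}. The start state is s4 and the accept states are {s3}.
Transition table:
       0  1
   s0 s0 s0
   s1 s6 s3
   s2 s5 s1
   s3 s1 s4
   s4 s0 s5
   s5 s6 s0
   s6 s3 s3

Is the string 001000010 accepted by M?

rejected

s4 --0--> s0
s0 --0--> s0
s0 --1--> s0
s0 --0--> s0
s0 --0--> s0
s0 --0--> s0
s0 --0--> s0
s0 --1--> s0
s0 --0--> s0
End in state s0, which is not an accepting state.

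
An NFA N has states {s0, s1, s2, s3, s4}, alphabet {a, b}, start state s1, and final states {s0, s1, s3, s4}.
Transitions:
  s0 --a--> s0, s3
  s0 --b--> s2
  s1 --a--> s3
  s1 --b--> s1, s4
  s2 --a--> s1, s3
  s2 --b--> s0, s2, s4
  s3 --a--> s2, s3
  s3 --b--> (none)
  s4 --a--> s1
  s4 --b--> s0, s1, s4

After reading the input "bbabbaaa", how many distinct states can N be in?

4

Start: {s1}
read b: {s1, s4}
read b: {s0, s1, s4}
read a: {s0, s1, s3}
read b: {s1, s2, s4}
read b: {s0, s1, s2, s4}
read a: {s0, s1, s3}
read a: {s0, s2, s3}
read a: {s0, s1, s2, s3}
Final reachable set {s0, s1, s2, s3} has 4 states.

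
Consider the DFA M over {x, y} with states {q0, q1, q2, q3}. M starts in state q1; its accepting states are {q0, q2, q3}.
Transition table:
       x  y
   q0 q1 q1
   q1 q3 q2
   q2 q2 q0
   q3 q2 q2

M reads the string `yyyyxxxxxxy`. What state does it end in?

q1 --y--> q2
q2 --y--> q0
q0 --y--> q1
q1 --y--> q2
q2 --x--> q2
q2 --x--> q2
q2 --x--> q2
q2 --x--> q2
q2 --x--> q2
q2 --x--> q2
q2 --y--> q0

q0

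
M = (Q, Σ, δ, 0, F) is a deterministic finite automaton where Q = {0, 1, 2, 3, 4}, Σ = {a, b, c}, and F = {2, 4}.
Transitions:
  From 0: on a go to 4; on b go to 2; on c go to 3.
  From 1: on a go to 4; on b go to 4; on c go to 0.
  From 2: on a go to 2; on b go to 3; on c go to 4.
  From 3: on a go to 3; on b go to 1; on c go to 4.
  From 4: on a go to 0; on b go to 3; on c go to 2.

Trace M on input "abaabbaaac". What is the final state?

3

0 --a--> 4
4 --b--> 3
3 --a--> 3
3 --a--> 3
3 --b--> 1
1 --b--> 4
4 --a--> 0
0 --a--> 4
4 --a--> 0
0 --c--> 3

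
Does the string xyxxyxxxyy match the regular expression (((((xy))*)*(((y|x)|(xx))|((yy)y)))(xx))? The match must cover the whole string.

No split of xyxxyxxxyy into u·v has ((((xy))*)*(((y|x)|(xx))|((yy)y))) matching u and (xx) matching v.

no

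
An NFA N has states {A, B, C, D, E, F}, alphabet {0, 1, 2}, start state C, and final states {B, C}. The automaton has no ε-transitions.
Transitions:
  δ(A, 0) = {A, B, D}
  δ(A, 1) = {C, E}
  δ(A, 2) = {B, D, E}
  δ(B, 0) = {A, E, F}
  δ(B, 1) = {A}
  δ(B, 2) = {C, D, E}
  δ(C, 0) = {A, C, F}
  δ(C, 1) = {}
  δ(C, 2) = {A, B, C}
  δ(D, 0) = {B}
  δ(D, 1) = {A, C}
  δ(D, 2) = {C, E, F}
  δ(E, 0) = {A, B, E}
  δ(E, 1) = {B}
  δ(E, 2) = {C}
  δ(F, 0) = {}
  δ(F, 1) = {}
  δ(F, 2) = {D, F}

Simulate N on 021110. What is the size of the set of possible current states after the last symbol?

6

Start: {C}
read 0: {A, C, F}
read 2: {A, B, C, D, E, F}
read 1: {A, B, C, E}
read 1: {A, B, C, E}
read 1: {A, B, C, E}
read 0: {A, B, C, D, E, F}
Final reachable set {A, B, C, D, E, F} has 6 states.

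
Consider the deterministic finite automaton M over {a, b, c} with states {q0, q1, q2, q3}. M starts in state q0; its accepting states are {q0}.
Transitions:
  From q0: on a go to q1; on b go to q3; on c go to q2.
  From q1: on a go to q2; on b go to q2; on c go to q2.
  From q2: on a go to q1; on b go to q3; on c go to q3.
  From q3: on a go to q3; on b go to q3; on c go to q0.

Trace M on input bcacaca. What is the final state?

q1

q0 --b--> q3
q3 --c--> q0
q0 --a--> q1
q1 --c--> q2
q2 --a--> q1
q1 --c--> q2
q2 --a--> q1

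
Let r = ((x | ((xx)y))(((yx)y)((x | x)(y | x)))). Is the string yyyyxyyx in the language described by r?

no

No split of yyyyxyyx into u·v has (x|((xx)y)) matching u and (((yx)y)((x|x)(y|x))) matching v.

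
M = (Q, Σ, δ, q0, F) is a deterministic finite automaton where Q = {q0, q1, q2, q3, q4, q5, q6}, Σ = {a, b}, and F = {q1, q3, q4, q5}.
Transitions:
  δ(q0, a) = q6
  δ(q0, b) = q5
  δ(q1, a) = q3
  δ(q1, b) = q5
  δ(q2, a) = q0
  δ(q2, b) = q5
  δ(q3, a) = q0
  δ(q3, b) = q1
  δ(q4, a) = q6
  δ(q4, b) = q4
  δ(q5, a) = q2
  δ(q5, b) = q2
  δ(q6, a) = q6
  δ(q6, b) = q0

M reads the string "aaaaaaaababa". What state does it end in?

q0 --a--> q6
q6 --a--> q6
q6 --a--> q6
q6 --a--> q6
q6 --a--> q6
q6 --a--> q6
q6 --a--> q6
q6 --a--> q6
q6 --b--> q0
q0 --a--> q6
q6 --b--> q0
q0 --a--> q6

q6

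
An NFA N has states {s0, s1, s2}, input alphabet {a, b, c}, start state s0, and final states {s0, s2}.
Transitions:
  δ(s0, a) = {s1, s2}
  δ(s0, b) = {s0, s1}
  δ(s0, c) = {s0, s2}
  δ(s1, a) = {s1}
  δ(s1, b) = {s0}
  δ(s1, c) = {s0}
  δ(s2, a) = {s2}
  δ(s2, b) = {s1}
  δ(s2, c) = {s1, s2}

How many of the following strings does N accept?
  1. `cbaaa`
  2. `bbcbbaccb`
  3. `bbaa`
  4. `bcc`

`cbaaa`: accepted
`bbcbbaccb`: accepted
`bbaa`: accepted
`bcc`: accepted

4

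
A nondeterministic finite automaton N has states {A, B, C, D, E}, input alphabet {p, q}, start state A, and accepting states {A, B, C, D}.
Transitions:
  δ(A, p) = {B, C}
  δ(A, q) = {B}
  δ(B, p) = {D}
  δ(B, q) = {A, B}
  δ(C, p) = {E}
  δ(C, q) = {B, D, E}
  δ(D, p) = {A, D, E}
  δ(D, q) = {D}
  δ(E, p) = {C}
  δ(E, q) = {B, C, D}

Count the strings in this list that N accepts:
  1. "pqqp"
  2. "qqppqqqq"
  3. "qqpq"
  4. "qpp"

4

"pqqp": accepted
"qqppqqqq": accepted
"qqpq": accepted
"qpp": accepted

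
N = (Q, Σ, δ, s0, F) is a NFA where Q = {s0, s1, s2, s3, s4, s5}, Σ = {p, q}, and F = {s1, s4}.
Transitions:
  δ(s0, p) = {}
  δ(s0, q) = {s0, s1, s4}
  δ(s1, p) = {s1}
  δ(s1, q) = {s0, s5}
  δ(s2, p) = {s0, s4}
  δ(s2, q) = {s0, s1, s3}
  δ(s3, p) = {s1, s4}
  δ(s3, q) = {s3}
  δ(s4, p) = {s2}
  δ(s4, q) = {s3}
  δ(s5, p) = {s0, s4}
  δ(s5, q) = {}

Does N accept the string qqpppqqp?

accepted

Start: {s0}
read q: {s0, s1, s4}
read q: {s0, s1, s3, s4, s5}
read p: {s0, s1, s2, s4}
read p: {s0, s1, s2, s4}
read p: {s0, s1, s2, s4}
read q: {s0, s1, s3, s4, s5}
read q: {s0, s1, s3, s4, s5}
read p: {s0, s1, s2, s4}
Reachable ∩ accepting = {s1, s4} — nonempty.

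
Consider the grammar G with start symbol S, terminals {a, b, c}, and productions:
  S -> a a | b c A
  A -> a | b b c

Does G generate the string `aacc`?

no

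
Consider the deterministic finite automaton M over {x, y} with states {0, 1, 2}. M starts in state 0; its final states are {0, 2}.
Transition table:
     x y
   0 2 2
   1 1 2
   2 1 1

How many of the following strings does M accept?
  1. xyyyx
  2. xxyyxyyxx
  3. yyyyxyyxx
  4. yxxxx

0

xyyyx: rejected
xxyyxyyxx: rejected
yyyyxyyxx: rejected
yxxxx: rejected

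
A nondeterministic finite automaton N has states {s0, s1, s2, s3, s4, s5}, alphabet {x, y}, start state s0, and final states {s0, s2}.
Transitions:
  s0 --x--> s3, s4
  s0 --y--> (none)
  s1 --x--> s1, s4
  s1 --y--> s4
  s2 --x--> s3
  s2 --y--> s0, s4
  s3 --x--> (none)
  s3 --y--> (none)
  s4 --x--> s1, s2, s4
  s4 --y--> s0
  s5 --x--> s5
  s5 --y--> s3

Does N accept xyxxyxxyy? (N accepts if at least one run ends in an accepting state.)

Start: {s0}
read x: {s3, s4}
read y: {s0}
read x: {s3, s4}
read x: {s1, s2, s4}
read y: {s0, s4}
read x: {s1, s2, s3, s4}
read x: {s1, s2, s3, s4}
read y: {s0, s4}
read y: {s0}
Reachable ∩ accepting = {s0} — nonempty.

accepted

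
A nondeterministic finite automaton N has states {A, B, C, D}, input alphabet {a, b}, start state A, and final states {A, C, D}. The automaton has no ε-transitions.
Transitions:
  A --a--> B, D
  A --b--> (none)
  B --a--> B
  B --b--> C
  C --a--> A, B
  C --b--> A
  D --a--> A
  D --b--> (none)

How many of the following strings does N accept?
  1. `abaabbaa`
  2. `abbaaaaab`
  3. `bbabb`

`abaabbaa`: accepted
`abbaaaaab`: accepted
`bbabb`: rejected

2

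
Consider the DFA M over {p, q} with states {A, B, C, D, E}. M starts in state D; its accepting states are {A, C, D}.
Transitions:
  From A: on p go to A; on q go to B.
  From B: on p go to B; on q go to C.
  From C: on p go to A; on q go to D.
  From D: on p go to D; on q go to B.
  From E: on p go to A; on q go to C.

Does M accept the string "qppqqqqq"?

D --q--> B
B --p--> B
B --p--> B
B --q--> C
C --q--> D
D --q--> B
B --q--> C
C --q--> D
End in state D, which is an accepting state.

accepted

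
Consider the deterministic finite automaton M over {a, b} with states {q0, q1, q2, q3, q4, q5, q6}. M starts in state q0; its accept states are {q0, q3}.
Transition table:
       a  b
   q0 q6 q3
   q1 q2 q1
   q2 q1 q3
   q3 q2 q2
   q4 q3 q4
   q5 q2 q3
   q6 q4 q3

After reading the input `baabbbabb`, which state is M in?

q0 --b--> q3
q3 --a--> q2
q2 --a--> q1
q1 --b--> q1
q1 --b--> q1
q1 --b--> q1
q1 --a--> q2
q2 --b--> q3
q3 --b--> q2

q2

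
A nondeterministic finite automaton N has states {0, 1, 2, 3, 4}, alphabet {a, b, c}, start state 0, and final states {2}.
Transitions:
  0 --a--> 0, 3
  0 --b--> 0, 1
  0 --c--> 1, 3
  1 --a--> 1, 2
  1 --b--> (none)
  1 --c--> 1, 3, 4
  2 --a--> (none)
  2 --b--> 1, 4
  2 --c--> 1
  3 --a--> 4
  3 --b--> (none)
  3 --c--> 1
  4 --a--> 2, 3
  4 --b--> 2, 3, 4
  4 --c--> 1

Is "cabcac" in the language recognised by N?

Start: {0}
read c: {1, 3}
read a: {1, 2, 4}
read b: {1, 2, 3, 4}
read c: {1, 3, 4}
read a: {1, 2, 3, 4}
read c: {1, 3, 4}
Reachable ∩ accepting = {} — empty.

rejected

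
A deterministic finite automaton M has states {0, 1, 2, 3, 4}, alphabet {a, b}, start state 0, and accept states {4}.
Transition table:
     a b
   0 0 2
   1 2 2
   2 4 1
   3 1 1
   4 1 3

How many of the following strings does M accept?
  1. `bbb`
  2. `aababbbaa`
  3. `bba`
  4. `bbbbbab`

`bbb`: rejected
`aababbbaa`: rejected
`bba`: rejected
`bbbbbab`: rejected

0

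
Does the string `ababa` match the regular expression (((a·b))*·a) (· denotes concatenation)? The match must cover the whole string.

Split as abab·a: ((a·b))* matches abab and a matches a.

yes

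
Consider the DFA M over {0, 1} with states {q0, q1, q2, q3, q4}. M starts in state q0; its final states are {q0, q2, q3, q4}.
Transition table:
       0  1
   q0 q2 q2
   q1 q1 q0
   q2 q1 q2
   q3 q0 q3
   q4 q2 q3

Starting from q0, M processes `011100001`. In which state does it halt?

q0

q0 --0--> q2
q2 --1--> q2
q2 --1--> q2
q2 --1--> q2
q2 --0--> q1
q1 --0--> q1
q1 --0--> q1
q1 --0--> q1
q1 --1--> q0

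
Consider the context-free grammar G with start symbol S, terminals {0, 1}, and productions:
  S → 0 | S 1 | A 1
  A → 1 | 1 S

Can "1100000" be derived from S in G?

no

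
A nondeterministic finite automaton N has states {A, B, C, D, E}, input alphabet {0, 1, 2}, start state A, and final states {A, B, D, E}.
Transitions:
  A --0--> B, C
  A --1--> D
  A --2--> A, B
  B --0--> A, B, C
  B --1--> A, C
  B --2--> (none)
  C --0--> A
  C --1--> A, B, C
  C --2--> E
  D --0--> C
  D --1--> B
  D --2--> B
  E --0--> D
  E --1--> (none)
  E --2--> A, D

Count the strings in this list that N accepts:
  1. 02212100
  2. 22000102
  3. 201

02212100: accepted
22000102: accepted
201: accepted

3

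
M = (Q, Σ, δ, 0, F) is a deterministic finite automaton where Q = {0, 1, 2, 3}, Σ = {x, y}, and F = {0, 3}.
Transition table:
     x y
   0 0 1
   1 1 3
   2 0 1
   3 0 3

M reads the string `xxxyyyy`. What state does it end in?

0 --x--> 0
0 --x--> 0
0 --x--> 0
0 --y--> 1
1 --y--> 3
3 --y--> 3
3 --y--> 3

3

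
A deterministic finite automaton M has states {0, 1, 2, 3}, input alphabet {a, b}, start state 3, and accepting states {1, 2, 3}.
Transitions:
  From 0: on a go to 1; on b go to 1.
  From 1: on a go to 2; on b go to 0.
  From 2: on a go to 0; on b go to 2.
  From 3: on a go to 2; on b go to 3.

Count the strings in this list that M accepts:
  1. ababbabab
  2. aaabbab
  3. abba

1

ababbabab: rejected
aaabbab: accepted
abba: rejected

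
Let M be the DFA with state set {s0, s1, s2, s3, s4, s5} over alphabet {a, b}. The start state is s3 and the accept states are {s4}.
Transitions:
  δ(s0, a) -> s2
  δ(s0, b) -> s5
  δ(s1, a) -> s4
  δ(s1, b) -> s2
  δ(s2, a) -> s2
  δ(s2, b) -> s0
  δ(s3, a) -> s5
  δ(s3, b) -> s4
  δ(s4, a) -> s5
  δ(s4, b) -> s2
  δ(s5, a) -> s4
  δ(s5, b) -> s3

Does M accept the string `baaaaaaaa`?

s3 --b--> s4
s4 --a--> s5
s5 --a--> s4
s4 --a--> s5
s5 --a--> s4
s4 --a--> s5
s5 --a--> s4
s4 --a--> s5
s5 --a--> s4
End in state s4, which is an accepting state.

accepted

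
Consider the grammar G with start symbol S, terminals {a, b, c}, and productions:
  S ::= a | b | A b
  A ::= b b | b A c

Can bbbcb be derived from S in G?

yes

S ⇒ Ab ⇒ bAcb ⇒ bbbcb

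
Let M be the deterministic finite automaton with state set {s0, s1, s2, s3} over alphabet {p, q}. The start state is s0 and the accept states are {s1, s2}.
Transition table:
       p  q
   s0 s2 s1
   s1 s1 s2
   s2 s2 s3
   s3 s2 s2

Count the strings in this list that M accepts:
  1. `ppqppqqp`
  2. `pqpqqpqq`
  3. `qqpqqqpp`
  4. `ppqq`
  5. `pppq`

`ppqppqqp`: accepted
`pqpqqpqq`: accepted
`qqpqqqpp`: accepted
`ppqq`: accepted
`pppq`: rejected

4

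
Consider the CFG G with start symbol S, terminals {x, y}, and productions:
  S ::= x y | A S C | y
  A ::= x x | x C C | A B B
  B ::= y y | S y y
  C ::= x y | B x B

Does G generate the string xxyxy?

yes

S ⇒ ASC ⇒ xxSC ⇒ xxyC ⇒ xxyxy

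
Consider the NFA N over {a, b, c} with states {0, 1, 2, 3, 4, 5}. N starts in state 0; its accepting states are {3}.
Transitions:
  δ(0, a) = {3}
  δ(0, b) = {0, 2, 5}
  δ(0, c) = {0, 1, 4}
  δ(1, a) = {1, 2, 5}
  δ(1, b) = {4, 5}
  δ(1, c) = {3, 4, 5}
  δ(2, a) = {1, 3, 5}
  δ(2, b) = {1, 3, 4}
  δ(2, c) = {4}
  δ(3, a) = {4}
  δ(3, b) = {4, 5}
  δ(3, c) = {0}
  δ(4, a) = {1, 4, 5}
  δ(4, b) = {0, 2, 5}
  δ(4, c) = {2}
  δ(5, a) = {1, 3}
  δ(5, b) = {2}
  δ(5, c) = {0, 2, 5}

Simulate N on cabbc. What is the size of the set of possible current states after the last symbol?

Start: {0}
read c: {0, 1, 4}
read a: {1, 2, 3, 4, 5}
read b: {0, 1, 2, 3, 4, 5}
read b: {0, 1, 2, 3, 4, 5}
read c: {0, 1, 2, 3, 4, 5}
Final reachable set {0, 1, 2, 3, 4, 5} has 6 states.

6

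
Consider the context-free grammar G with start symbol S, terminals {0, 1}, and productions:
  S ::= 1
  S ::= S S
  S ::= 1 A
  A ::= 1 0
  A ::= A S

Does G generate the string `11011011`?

yes

S ⇒ 1A ⇒ 1AS ⇒ 110S ⇒ 110SS ⇒ 110SSS ⇒ 1101ASS ⇒ 110110SS ⇒ 1101101S ⇒ 11011011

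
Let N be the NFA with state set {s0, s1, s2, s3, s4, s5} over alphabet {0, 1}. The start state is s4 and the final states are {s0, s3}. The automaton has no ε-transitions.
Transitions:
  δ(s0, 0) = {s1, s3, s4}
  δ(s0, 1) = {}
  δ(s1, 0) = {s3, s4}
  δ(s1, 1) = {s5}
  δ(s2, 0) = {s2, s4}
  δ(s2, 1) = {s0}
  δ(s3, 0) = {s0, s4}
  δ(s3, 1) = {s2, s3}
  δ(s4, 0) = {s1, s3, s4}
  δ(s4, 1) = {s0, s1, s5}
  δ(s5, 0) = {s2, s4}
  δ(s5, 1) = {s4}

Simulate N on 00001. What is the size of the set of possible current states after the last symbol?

Start: {s4}
read 0: {s1, s3, s4}
read 0: {s0, s1, s3, s4}
read 0: {s0, s1, s3, s4}
read 0: {s0, s1, s3, s4}
read 1: {s0, s1, s2, s3, s5}
Final reachable set {s0, s1, s2, s3, s5} has 5 states.

5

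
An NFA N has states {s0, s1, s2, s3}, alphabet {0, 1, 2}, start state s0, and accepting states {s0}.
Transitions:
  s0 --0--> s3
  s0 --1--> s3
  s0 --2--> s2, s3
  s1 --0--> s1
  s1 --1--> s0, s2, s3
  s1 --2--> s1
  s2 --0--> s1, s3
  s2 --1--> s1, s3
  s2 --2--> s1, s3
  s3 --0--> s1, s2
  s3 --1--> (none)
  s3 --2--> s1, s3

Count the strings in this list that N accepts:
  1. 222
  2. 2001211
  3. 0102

1

222: rejected
2001211: accepted
0102: rejected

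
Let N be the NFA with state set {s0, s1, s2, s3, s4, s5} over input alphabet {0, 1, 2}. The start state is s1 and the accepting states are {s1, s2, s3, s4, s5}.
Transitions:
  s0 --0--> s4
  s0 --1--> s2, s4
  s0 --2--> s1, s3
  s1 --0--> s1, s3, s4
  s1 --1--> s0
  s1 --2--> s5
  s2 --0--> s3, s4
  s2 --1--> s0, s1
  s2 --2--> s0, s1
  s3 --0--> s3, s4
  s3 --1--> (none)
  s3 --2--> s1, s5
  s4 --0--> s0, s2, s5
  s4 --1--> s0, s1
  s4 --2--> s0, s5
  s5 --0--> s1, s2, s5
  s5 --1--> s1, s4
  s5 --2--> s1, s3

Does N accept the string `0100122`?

accepted

Start: {s1}
read 0: {s1, s3, s4}
read 1: {s0, s1}
read 0: {s1, s3, s4}
read 0: {s0, s1, s2, s3, s4, s5}
read 1: {s0, s1, s2, s4}
read 2: {s0, s1, s3, s5}
read 2: {s1, s3, s5}
Reachable ∩ accepting = {s1, s3, s5} — nonempty.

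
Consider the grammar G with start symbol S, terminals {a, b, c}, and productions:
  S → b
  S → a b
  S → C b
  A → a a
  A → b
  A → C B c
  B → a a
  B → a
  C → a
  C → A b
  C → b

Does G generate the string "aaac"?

no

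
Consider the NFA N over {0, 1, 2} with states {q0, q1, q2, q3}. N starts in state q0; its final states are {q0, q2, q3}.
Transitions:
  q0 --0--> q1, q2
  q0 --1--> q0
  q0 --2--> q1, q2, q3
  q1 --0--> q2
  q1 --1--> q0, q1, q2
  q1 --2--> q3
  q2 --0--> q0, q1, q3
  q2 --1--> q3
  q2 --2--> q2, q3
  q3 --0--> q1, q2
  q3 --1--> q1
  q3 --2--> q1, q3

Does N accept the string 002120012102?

Start: {q0}
read 0: {q1, q2}
read 0: {q0, q1, q2, q3}
read 2: {q1, q2, q3}
read 1: {q0, q1, q2, q3}
read 2: {q1, q2, q3}
read 0: {q0, q1, q2, q3}
read 0: {q0, q1, q2, q3}
read 1: {q0, q1, q2, q3}
read 2: {q1, q2, q3}
read 1: {q0, q1, q2, q3}
read 0: {q0, q1, q2, q3}
read 2: {q1, q2, q3}
Reachable ∩ accepting = {q2, q3} — nonempty.

accepted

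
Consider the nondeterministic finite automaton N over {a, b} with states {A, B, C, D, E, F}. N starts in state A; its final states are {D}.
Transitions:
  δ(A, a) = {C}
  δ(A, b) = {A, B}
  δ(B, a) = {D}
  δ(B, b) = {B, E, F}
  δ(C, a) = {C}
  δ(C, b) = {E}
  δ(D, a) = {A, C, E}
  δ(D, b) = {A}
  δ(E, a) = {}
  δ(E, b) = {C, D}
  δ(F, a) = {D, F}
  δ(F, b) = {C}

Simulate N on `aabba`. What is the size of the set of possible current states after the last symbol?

Start: {A}
read a: {C}
read a: {C}
read b: {E}
read b: {C, D}
read a: {A, C, E}
Final reachable set {A, C, E} has 3 states.

3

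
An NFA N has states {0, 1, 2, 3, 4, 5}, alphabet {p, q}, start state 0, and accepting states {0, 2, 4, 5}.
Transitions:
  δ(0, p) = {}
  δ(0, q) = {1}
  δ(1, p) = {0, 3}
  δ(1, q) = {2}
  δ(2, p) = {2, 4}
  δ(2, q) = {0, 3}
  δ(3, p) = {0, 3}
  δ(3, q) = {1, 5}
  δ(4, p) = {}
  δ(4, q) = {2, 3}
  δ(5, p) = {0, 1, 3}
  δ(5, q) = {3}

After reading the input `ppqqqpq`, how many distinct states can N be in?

Start: {0}
read p: {}
The reachable set is empty and stays empty for the remaining 6 symbols.
Final reachable set {} has 0 states.

0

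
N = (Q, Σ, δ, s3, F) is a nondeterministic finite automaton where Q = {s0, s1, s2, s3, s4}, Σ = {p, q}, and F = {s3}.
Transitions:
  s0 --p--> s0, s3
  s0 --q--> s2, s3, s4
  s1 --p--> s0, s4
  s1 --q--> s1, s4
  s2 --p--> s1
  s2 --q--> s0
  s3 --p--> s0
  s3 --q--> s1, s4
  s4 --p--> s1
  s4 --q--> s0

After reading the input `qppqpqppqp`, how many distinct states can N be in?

4

Start: {s3}
read q: {s1, s4}
read p: {s0, s1, s4}
read p: {s0, s1, s3, s4}
read q: {s0, s1, s2, s3, s4}
read p: {s0, s1, s3, s4}
read q: {s0, s1, s2, s3, s4}
read p: {s0, s1, s3, s4}
read p: {s0, s1, s3, s4}
read q: {s0, s1, s2, s3, s4}
read p: {s0, s1, s3, s4}
Final reachable set {s0, s1, s3, s4} has 4 states.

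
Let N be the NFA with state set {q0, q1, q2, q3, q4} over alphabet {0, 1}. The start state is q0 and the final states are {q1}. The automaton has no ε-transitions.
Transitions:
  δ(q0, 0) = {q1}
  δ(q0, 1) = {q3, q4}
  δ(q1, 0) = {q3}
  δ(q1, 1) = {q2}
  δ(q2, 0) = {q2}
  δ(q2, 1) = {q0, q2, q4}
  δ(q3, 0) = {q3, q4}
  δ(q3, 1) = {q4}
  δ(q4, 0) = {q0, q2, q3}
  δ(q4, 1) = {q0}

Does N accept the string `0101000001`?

Start: {q0}
read 0: {q1}
read 1: {q2}
read 0: {q2}
read 1: {q0, q2, q4}
read 0: {q0, q1, q2, q3}
read 0: {q1, q2, q3, q4}
read 0: {q0, q2, q3, q4}
read 0: {q0, q1, q2, q3, q4}
read 0: {q0, q1, q2, q3, q4}
read 1: {q0, q2, q3, q4}
Reachable ∩ accepting = {} — empty.

rejected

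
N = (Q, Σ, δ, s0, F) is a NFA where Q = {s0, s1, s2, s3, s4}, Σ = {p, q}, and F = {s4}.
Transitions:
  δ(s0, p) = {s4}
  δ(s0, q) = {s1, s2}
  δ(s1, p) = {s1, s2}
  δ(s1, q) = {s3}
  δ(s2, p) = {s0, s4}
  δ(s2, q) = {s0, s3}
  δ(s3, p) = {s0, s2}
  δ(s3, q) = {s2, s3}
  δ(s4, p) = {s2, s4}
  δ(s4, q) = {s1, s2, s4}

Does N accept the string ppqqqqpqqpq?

accepted

Start: {s0}
read p: {s4}
read p: {s2, s4}
read q: {s0, s1, s2, s3, s4}
read q: {s0, s1, s2, s3, s4}
read q: {s0, s1, s2, s3, s4}
read q: {s0, s1, s2, s3, s4}
read p: {s0, s1, s2, s4}
read q: {s0, s1, s2, s3, s4}
read q: {s0, s1, s2, s3, s4}
read p: {s0, s1, s2, s4}
read q: {s0, s1, s2, s3, s4}
Reachable ∩ accepting = {s4} — nonempty.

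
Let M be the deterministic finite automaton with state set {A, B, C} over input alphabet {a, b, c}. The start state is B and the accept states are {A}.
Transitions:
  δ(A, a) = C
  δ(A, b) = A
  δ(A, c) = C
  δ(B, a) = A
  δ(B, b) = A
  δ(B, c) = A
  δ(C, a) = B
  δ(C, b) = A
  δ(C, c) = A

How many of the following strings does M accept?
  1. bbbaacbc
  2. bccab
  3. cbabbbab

2

bbbaacbc: rejected
bccab: accepted
cbabbbab: accepted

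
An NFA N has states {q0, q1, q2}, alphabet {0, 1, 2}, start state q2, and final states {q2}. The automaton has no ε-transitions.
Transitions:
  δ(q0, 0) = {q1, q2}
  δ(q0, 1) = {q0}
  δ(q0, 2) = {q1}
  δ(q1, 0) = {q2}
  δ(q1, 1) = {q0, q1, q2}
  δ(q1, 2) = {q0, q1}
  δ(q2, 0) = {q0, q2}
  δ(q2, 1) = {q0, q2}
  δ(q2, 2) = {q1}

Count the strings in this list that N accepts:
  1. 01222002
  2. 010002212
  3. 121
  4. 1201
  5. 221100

01222002: rejected
010002212: rejected
121: accepted
1201: accepted
221100: accepted

3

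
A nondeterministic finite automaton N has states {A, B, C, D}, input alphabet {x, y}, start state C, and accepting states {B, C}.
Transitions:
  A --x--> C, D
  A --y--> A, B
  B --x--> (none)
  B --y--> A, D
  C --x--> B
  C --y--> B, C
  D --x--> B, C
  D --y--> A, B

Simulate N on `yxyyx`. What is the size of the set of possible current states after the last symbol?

2

Start: {C}
read y: {B, C}
read x: {B}
read y: {A, D}
read y: {A, B}
read x: {C, D}
Final reachable set {C, D} has 2 states.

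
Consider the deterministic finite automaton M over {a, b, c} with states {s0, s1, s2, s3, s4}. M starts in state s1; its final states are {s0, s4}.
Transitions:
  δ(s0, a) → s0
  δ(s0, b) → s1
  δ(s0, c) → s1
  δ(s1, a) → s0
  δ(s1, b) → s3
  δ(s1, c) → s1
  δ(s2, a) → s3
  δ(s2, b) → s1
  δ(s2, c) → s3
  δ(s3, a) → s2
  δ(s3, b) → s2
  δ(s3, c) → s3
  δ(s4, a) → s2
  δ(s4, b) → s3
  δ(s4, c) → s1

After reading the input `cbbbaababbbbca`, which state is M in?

s0

s1 --c--> s1
s1 --b--> s3
s3 --b--> s2
s2 --b--> s1
s1 --a--> s0
s0 --a--> s0
s0 --b--> s1
s1 --a--> s0
s0 --b--> s1
s1 --b--> s3
s3 --b--> s2
s2 --b--> s1
s1 --c--> s1
s1 --a--> s0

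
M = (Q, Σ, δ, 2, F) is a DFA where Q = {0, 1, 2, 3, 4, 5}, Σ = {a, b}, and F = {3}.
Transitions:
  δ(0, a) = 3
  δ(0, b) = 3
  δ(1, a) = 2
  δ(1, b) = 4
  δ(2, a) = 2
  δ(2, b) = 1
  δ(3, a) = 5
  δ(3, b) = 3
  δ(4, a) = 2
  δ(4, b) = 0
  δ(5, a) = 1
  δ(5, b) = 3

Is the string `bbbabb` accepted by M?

2 --b--> 1
1 --b--> 4
4 --b--> 0
0 --a--> 3
3 --b--> 3
3 --b--> 3
End in state 3, which is an accepting state.

accepted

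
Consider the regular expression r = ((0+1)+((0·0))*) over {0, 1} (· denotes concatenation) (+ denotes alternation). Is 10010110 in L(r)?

Neither (0+1) nor ((0·0))* matches 10010110.

no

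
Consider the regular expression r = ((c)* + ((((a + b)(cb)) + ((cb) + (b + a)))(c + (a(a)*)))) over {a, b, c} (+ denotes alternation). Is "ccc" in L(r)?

yes

The left alternative (c)* matches ccc.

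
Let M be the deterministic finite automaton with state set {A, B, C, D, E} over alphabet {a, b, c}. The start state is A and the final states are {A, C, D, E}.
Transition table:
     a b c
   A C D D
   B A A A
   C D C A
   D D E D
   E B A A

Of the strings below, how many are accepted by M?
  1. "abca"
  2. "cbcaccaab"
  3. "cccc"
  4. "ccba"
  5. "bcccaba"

"abca": accepted
"cbcaccaab": accepted
"cccc": accepted
"ccba": rejected
"bcccaba": rejected

3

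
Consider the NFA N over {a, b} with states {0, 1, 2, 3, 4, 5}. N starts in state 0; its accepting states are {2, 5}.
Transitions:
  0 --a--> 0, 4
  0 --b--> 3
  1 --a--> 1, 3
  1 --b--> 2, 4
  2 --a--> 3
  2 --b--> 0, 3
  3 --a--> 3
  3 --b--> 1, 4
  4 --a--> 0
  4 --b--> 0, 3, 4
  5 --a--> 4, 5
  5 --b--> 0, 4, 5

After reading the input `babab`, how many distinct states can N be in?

4

Start: {0}
read b: {3}
read a: {3}
read b: {1, 4}
read a: {0, 1, 3}
read b: {1, 2, 3, 4}
Final reachable set {1, 2, 3, 4} has 4 states.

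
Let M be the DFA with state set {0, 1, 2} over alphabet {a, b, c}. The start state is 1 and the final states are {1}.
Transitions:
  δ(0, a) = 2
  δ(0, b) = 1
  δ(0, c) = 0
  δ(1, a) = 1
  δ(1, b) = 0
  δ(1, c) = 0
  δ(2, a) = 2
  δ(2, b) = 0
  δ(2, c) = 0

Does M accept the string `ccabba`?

accepted

1 --c--> 0
0 --c--> 0
0 --a--> 2
2 --b--> 0
0 --b--> 1
1 --a--> 1
End in state 1, which is an accepting state.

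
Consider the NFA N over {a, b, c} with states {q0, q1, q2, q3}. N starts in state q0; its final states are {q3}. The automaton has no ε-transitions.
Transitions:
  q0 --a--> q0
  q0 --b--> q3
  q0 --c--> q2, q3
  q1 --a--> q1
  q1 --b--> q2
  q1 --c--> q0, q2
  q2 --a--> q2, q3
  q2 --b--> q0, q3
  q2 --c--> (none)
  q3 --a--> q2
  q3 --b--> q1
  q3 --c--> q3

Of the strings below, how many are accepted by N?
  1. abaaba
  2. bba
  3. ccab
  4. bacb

1

abaaba: rejected
bba: rejected
ccab: accepted
bacb: rejected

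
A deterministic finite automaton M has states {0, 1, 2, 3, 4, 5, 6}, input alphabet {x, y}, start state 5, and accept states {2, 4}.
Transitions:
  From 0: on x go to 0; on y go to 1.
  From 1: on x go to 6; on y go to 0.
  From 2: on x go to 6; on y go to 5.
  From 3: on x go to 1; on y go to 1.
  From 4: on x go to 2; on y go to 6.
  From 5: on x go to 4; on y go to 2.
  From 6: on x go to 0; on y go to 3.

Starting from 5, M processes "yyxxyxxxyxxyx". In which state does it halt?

1

5 --y--> 2
2 --y--> 5
5 --x--> 4
4 --x--> 2
2 --y--> 5
5 --x--> 4
4 --x--> 2
2 --x--> 6
6 --y--> 3
3 --x--> 1
1 --x--> 6
6 --y--> 3
3 --x--> 1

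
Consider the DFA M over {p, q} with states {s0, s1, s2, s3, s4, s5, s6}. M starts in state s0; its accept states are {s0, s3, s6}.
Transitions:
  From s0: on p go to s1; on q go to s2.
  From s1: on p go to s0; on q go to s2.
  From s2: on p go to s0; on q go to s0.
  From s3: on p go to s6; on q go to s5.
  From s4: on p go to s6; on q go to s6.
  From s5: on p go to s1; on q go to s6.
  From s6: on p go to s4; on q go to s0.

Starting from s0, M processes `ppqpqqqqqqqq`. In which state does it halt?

s0

s0 --p--> s1
s1 --p--> s0
s0 --q--> s2
s2 --p--> s0
s0 --q--> s2
s2 --q--> s0
s0 --q--> s2
s2 --q--> s0
s0 --q--> s2
s2 --q--> s0
s0 --q--> s2
s2 --q--> s0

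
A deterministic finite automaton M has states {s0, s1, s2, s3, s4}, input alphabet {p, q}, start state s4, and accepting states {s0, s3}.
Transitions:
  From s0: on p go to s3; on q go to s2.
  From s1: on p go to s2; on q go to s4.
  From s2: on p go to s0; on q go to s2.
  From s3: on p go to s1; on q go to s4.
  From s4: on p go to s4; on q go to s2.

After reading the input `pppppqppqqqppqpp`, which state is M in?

s4 --p--> s4
s4 --p--> s4
s4 --p--> s4
s4 --p--> s4
s4 --p--> s4
s4 --q--> s2
s2 --p--> s0
s0 --p--> s3
s3 --q--> s4
s4 --q--> s2
s2 --q--> s2
s2 --p--> s0
s0 --p--> s3
s3 --q--> s4
s4 --p--> s4
s4 --p--> s4

s4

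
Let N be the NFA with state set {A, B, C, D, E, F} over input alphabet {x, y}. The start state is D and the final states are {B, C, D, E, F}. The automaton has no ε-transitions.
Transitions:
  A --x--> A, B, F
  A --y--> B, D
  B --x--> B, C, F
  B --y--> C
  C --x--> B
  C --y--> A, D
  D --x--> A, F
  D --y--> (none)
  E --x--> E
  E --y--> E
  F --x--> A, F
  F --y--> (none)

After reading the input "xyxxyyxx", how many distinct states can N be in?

4

Start: {D}
read x: {A, F}
read y: {B, D}
read x: {A, B, C, F}
read x: {A, B, C, F}
read y: {A, B, C, D}
read y: {A, B, C, D}
read x: {A, B, C, F}
read x: {A, B, C, F}
Final reachable set {A, B, C, F} has 4 states.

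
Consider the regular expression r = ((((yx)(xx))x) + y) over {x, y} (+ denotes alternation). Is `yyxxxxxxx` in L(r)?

Neither (((yx)(xx))x) nor y matches yyxxxxxxx.

no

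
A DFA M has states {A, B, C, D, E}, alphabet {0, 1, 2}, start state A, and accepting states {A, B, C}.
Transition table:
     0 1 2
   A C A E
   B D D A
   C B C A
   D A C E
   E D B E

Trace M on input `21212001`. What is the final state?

A --2--> E
E --1--> B
B --2--> A
A --1--> A
A --2--> E
E --0--> D
D --0--> A
A --1--> A

A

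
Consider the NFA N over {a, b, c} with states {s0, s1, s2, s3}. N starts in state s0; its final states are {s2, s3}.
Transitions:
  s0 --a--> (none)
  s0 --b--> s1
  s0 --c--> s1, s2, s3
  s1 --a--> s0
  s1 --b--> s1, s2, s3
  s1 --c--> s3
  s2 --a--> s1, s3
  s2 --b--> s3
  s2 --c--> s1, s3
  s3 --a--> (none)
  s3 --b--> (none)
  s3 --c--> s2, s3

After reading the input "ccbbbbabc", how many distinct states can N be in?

Start: {s0}
read c: {s1, s2, s3}
read c: {s1, s2, s3}
read b: {s1, s2, s3}
read b: {s1, s2, s3}
read b: {s1, s2, s3}
read b: {s1, s2, s3}
read a: {s0, s1, s3}
read b: {s1, s2, s3}
read c: {s1, s2, s3}
Final reachable set {s1, s2, s3} has 3 states.

3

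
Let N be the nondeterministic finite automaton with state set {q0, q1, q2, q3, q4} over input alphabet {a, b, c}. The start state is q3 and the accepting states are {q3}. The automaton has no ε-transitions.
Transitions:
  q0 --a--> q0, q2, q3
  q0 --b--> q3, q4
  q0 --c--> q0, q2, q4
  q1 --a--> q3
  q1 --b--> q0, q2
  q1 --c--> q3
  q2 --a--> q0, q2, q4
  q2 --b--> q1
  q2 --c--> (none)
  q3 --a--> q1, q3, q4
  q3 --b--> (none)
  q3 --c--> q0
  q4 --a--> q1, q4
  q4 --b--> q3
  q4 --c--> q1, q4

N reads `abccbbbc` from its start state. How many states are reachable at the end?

5

Start: {q3}
read a: {q1, q3, q4}
read b: {q0, q2, q3}
read c: {q0, q2, q4}
read c: {q0, q1, q2, q4}
read b: {q0, q1, q2, q3, q4}
read b: {q0, q1, q2, q3, q4}
read b: {q0, q1, q2, q3, q4}
read c: {q0, q1, q2, q3, q4}
Final reachable set {q0, q1, q2, q3, q4} has 5 states.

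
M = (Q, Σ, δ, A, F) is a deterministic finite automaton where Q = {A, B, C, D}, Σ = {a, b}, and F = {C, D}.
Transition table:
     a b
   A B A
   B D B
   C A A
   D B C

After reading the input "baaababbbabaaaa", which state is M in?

A --b--> A
A --a--> B
B --a--> D
D --a--> B
B --b--> B
B --a--> D
D --b--> C
C --b--> A
A --b--> A
A --a--> B
B --b--> B
B --a--> D
D --a--> B
B --a--> D
D --a--> B

B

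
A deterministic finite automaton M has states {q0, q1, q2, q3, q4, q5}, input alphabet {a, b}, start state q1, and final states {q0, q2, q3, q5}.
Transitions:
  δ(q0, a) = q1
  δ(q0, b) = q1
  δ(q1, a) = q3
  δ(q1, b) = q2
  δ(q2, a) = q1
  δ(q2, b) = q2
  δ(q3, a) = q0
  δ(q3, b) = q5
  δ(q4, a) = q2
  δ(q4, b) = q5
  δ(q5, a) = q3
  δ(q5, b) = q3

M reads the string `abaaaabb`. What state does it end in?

q3

q1 --a--> q3
q3 --b--> q5
q5 --a--> q3
q3 --a--> q0
q0 --a--> q1
q1 --a--> q3
q3 --b--> q5
q5 --b--> q3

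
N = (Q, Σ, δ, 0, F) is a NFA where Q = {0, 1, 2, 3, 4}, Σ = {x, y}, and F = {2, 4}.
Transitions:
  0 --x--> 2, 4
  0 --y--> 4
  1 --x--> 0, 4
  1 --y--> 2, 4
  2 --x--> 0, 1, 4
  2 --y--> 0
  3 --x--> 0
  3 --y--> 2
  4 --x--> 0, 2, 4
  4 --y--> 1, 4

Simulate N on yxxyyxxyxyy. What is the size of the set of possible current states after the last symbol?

4

Start: {0}
read y: {4}
read x: {0, 2, 4}
read x: {0, 1, 2, 4}
read y: {0, 1, 2, 4}
read y: {0, 1, 2, 4}
read x: {0, 1, 2, 4}
read x: {0, 1, 2, 4}
read y: {0, 1, 2, 4}
read x: {0, 1, 2, 4}
read y: {0, 1, 2, 4}
read y: {0, 1, 2, 4}
Final reachable set {0, 1, 2, 4} has 4 states.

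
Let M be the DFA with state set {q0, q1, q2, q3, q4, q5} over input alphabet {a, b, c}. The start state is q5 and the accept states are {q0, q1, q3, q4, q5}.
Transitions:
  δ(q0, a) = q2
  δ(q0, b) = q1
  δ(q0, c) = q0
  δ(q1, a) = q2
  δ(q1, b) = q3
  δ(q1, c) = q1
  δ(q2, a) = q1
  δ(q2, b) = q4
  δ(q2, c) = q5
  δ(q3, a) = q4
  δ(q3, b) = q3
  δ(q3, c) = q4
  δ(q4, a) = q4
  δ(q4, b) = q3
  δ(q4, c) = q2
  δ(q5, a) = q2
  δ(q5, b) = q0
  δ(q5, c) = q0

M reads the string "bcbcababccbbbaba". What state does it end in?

q5 --b--> q0
q0 --c--> q0
q0 --b--> q1
q1 --c--> q1
q1 --a--> q2
q2 --b--> q4
q4 --a--> q4
q4 --b--> q3
q3 --c--> q4
q4 --c--> q2
q2 --b--> q4
q4 --b--> q3
q3 --b--> q3
q3 --a--> q4
q4 --b--> q3
q3 --a--> q4

q4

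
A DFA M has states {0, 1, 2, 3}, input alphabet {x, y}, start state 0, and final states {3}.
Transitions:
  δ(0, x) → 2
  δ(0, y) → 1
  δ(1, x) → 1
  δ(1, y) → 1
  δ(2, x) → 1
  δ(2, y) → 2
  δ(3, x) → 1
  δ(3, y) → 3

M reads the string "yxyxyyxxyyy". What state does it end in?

1

0 --y--> 1
1 --x--> 1
1 --y--> 1
1 --x--> 1
1 --y--> 1
1 --y--> 1
1 --x--> 1
1 --x--> 1
1 --y--> 1
1 --y--> 1
1 --y--> 1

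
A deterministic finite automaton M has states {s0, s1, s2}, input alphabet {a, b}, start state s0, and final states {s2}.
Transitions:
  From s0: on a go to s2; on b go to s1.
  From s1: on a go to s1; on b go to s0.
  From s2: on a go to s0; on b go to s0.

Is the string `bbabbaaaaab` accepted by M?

s0 --b--> s1
s1 --b--> s0
s0 --a--> s2
s2 --b--> s0
s0 --b--> s1
s1 --a--> s1
s1 --a--> s1
s1 --a--> s1
s1 --a--> s1
s1 --a--> s1
s1 --b--> s0
End in state s0, which is not an accepting state.

rejected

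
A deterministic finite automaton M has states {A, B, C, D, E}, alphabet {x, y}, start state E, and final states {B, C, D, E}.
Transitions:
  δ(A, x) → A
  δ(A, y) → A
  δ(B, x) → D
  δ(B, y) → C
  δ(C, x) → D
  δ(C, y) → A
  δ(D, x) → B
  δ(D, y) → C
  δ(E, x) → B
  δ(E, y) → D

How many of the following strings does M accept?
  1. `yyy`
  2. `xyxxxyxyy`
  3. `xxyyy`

0

`yyy`: rejected
`xyxxxyxyy`: rejected
`xxyyy`: rejected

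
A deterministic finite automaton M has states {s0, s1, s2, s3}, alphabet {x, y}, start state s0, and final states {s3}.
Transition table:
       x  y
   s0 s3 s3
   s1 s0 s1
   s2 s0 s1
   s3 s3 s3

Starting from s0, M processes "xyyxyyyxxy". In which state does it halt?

s3

s0 --x--> s3
s3 --y--> s3
s3 --y--> s3
s3 --x--> s3
s3 --y--> s3
s3 --y--> s3
s3 --y--> s3
s3 --x--> s3
s3 --x--> s3
s3 --y--> s3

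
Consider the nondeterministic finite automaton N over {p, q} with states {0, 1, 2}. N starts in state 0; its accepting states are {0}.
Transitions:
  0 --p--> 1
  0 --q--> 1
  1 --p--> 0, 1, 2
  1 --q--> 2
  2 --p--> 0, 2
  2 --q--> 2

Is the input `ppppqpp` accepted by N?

Start: {0}
read p: {1}
read p: {0, 1, 2}
read p: {0, 1, 2}
read p: {0, 1, 2}
read q: {1, 2}
read p: {0, 1, 2}
read p: {0, 1, 2}
Reachable ∩ accepting = {0} — nonempty.

accepted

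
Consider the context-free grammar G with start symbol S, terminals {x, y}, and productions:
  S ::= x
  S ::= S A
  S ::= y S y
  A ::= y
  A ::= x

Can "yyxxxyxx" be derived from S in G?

no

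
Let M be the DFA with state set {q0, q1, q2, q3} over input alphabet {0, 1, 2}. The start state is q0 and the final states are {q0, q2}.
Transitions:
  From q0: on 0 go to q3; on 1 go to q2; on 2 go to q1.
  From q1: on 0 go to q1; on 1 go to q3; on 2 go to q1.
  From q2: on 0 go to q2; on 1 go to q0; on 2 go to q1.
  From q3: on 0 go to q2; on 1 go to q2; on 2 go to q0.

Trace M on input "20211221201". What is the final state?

q2

q0 --2--> q1
q1 --0--> q1
q1 --2--> q1
q1 --1--> q3
q3 --1--> q2
q2 --2--> q1
q1 --2--> q1
q1 --1--> q3
q3 --2--> q0
q0 --0--> q3
q3 --1--> q2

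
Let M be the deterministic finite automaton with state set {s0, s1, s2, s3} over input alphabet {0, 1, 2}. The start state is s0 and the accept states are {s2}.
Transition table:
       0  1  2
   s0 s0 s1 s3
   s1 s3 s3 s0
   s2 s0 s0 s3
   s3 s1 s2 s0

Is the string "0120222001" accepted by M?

s0 --0--> s0
s0 --1--> s1
s1 --2--> s0
s0 --0--> s0
s0 --2--> s3
s3 --2--> s0
s0 --2--> s3
s3 --0--> s1
s1 --0--> s3
s3 --1--> s2
End in state s2, which is an accepting state.

accepted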